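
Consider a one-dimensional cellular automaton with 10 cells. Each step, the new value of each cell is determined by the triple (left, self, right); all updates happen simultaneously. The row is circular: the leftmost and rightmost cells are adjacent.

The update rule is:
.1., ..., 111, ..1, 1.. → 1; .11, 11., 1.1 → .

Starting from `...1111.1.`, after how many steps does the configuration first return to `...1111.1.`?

step 1: 111.11..11
step 2: 11....11.1
step 3: 1.1111....
step 4: 1..11.1111
step 5: .11....111
step 6: ...1111.1.

6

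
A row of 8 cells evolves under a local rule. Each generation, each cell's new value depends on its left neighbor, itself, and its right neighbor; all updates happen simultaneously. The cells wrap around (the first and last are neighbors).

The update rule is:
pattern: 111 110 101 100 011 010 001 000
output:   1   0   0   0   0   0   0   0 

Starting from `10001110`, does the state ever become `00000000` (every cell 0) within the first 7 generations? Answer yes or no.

generation 1: 00000100
generation 2: 00000000
all cells are 0 at generation 2

yes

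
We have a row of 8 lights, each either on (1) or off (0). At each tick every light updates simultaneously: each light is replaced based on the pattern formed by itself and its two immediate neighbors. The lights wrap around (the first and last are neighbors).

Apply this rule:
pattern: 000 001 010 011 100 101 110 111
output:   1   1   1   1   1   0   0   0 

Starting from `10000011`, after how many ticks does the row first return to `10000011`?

16

tick 1: 01111110
tick 2: 11000001
tick 3: 00111111
tick 4: 11100000
tick 5: 10011111
tick 6: 01110000
tick 7: 11001111
tick 8: 00111000
tick 9: 11100111
tick 10: 00011100
tick 11: 11110011
tick 12: 00001110
tick 13: 11111001
tick 14: 00000111
tick 15: 11111100
tick 16: 10000011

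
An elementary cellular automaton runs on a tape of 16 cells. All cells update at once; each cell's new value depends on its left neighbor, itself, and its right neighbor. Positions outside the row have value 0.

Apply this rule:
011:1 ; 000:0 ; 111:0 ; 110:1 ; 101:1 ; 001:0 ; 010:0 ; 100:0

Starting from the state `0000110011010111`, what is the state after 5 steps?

step 1: 0000110011101101
step 2: 0000110010111110
step 3: 0000110001100010
step 4: 0000110001100000
step 5: 0000110001100000

0000110001100000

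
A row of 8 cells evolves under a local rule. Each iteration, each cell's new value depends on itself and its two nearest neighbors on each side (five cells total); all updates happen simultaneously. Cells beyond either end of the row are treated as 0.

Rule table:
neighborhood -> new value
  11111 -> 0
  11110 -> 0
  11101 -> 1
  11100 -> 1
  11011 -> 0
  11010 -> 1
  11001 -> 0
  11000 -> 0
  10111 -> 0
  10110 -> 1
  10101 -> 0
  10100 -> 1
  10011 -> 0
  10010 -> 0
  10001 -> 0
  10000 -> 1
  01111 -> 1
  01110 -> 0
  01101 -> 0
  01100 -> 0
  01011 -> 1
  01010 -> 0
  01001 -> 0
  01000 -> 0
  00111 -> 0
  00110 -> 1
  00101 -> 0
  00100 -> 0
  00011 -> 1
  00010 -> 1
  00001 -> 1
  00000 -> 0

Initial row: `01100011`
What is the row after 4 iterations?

01110000

11000110
10001100
00011001
01110000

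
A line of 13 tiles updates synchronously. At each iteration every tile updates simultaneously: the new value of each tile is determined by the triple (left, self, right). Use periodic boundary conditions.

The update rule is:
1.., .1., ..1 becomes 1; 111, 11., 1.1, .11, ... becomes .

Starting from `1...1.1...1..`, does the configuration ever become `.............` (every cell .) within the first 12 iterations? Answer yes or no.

yes

11.11.11.1111
.............
all cells are . at iteration 2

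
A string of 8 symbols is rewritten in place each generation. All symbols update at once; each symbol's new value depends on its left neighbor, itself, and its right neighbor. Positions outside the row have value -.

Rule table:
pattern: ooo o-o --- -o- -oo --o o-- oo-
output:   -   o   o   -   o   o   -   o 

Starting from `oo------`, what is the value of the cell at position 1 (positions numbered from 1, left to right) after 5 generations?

o

oo-ooooo
oooo---o
o--o-oo-
--o-ooo-
oo-oo-o-
position 1 holds o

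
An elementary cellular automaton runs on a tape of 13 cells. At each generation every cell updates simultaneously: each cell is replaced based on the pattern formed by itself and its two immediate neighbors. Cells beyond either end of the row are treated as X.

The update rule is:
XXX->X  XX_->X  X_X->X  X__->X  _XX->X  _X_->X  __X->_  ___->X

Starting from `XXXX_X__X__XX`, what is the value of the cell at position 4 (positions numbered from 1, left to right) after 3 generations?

generation 1: XXXXXXX_XX_XX
generation 2: XXXXXXXXXXXXX
generation 3: XXXXXXXXXXXXX
position 4 holds X

X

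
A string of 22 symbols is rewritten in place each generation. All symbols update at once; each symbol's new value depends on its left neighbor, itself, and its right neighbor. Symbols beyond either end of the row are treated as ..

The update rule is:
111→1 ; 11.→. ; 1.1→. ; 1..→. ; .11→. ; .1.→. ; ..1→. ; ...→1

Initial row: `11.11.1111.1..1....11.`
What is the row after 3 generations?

.......11.......11....
111111....11111....111
.1111..11..111..11..1.

.1111..11..111..11..1.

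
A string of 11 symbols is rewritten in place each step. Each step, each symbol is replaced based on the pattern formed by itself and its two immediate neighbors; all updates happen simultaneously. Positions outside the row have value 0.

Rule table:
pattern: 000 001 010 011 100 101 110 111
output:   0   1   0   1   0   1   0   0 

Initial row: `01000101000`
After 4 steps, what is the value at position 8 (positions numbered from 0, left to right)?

0

10001010000
00010100000
00101000000
01010000000
position 8 holds 0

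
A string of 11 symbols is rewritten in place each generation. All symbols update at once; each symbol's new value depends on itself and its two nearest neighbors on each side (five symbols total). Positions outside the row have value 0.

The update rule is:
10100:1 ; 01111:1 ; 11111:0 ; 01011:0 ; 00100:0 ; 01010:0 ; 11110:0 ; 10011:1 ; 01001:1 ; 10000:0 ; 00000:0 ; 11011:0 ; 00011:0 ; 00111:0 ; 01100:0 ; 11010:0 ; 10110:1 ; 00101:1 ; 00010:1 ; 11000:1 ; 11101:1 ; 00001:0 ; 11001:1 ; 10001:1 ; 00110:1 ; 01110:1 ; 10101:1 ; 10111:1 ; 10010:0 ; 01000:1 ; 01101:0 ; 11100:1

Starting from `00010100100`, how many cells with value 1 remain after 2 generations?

00110110010
00100101001
count of 1: 4

4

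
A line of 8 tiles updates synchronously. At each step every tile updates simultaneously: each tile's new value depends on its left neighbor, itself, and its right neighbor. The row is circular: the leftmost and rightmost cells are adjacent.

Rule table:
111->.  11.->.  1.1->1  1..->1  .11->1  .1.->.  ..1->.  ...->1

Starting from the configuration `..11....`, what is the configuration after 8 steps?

.1.1.1.1

1.1.1111
.1.11...
..11.111
1.1.11..
.1.11.1.
..11.1.1
1.1.1.1.
.1.1.1.1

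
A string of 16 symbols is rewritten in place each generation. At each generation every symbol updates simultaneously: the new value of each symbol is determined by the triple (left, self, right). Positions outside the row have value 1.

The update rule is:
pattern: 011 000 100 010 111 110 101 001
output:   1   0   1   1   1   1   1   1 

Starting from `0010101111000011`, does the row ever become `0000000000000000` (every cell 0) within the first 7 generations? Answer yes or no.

no

1111111111100111
1111111111111111
1111111111111111  (fixed point — unchanged through generation 7)
generation 7 is 1111111111111111, still not uniform 0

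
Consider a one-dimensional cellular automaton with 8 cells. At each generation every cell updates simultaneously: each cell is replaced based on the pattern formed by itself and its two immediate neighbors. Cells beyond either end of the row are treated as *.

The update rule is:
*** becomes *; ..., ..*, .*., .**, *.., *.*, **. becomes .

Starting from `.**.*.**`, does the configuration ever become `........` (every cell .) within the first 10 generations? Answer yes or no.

.......*
........
all cells are . at generation 2

yes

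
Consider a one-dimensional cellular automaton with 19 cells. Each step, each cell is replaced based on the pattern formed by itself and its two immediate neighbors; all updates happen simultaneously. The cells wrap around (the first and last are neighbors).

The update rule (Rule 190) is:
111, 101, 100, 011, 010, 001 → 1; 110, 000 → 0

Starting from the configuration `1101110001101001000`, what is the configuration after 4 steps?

step 1: 1011101011011111101
step 2: 0111011110111111011
step 3: 1110111101111110110
step 4: 1101111011111101101

1101111011111101101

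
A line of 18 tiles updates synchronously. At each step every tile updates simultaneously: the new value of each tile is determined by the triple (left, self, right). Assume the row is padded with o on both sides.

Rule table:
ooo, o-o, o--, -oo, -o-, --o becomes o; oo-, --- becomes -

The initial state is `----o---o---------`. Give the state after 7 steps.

o--ooo-ooo-------o
-oooo-ooo-o-----oo
oooo-ooo-ooo---ooo
ooo-ooo-ooo-o-oooo
oo-ooo-ooo-ooooooo
o-ooo-ooo-oooooooo
-ooo-ooo-ooooooooo

-ooo-ooo-ooooooooo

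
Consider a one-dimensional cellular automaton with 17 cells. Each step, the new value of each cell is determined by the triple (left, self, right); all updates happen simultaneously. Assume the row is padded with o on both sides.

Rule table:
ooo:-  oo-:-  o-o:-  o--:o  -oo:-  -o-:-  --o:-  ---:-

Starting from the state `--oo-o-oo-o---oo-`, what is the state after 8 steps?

o----------o-----
-o----------o----
--o----------o---
o--o----------o--
-o--o----------o-
--o--o-----------
o--o--o----------
-o--o--o---------

-o--o--o---------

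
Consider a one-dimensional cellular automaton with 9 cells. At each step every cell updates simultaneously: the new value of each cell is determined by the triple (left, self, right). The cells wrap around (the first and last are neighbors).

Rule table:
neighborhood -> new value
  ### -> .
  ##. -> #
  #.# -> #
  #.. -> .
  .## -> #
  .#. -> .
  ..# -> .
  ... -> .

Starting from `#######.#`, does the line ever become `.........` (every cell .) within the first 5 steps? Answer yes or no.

......###
......#.#
.......#.
.........
all cells are . at step 4

yes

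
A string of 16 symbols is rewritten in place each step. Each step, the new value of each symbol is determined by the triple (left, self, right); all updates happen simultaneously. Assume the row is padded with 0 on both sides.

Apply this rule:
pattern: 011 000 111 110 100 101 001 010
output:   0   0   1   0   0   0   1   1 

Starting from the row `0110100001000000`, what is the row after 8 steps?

1010000000000000

1000100011000000
1001100100000000
1010001100000000
1010010000000000
1010110000000000
1010000000000000
1010000000000000  (fixed point — unchanged through step 8)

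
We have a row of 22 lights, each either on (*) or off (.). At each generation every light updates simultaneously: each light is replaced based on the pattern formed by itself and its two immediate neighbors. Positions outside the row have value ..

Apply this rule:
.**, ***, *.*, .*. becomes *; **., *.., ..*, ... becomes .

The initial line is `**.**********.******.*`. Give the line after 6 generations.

*******.******.**.....

generation 1: *.**********.******.**
generation 2: ***********.******.**.
generation 3: **********.******.**..
generation 4: *********.******.**...
generation 5: ********.******.**....
generation 6: *******.******.**.....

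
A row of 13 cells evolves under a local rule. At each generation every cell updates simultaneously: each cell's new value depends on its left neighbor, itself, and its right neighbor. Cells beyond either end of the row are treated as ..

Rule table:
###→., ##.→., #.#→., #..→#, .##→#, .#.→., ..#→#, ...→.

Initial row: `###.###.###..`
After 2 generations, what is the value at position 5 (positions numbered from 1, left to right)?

.

generation 1: #...#...#..#.
generation 2: .#.#.#.#.##.#
position 5 holds .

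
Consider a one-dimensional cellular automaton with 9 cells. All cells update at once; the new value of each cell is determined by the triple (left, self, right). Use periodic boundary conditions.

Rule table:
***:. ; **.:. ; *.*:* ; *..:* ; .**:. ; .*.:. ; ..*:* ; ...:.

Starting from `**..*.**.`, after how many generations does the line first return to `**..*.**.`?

..**.*..*
**..*.**.

2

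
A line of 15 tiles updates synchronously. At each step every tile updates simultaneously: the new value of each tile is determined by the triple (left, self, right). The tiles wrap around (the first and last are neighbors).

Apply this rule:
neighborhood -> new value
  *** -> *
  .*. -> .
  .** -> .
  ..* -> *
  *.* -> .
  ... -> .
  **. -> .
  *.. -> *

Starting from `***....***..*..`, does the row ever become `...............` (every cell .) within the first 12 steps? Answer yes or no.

step 1: .*.*..*.*.**.**
step 2: ....**.........
step 3: ...*..*........
step 4: ..*.**.*.......
step 5: .*......*......
step 6: *.*....*.*.....
step 7: ...*..*...*...*
step 8: *.*.**.*.*.*.*.
step 9: ...............
all cells are . at step 9

yes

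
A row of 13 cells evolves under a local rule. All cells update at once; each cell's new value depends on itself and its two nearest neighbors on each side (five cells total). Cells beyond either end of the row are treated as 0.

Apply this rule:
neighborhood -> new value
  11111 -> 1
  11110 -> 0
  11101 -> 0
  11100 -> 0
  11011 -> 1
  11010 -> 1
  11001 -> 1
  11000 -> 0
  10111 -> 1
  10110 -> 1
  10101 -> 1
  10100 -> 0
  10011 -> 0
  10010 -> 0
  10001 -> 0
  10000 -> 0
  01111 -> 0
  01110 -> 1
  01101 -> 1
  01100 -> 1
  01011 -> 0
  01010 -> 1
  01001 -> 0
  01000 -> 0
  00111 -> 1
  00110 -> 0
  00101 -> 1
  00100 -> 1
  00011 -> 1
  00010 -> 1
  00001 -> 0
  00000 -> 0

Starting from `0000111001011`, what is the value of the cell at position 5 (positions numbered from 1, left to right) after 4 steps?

step 1: 0001110101011
step 2: 0011101111011
step 3: 0111011000111
step 4: 1110111001110
position 5 holds 1

1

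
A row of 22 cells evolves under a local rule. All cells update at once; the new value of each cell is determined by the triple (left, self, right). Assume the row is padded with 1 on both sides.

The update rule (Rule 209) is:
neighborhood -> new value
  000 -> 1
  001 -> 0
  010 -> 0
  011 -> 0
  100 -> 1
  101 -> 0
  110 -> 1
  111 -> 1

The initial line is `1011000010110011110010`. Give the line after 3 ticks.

1001111000011001111000
1100111111001100111110
1110011111100110011110

1110011111100110011110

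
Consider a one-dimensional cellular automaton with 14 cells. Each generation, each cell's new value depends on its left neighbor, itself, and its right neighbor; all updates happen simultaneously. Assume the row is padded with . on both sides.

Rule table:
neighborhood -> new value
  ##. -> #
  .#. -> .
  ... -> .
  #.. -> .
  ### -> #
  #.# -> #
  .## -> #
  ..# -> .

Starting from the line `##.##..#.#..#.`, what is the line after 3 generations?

#####.........

#####...#.....
#####.........
#####.........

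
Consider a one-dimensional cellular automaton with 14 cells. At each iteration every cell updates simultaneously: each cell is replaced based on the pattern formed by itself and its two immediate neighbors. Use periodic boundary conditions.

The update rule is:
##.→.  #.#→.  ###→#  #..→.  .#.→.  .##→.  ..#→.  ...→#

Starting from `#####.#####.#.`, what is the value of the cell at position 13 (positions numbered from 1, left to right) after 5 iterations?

#

iteration 1: .###...###....
iteration 2: ..#..#..#..###
iteration 3: ............#.
iteration 4: ###########...
iteration 5: .#########..#.
position 13 holds #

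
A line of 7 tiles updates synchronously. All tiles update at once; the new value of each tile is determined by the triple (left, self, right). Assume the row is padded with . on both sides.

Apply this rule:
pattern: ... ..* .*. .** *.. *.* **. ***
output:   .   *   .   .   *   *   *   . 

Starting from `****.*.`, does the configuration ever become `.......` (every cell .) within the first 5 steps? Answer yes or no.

...**.*
..*.**.
.*.*.**
*.*.*.*
.*.*.*.
step 5 is .*.*.*., still not uniform .

no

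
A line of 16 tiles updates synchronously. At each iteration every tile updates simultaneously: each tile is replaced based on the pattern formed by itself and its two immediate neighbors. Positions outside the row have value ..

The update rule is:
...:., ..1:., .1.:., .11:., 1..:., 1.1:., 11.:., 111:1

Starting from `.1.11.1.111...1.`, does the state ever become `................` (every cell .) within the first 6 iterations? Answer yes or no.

yes

iteration 1: .........1......
iteration 2: ................
all cells are . at iteration 2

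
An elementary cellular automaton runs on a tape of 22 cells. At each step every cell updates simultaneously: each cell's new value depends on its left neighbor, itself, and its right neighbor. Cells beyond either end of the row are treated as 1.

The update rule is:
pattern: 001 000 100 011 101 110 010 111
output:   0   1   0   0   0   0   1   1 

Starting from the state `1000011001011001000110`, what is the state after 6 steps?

0011000001000001010000
0000011101011101010110
0111001001001001010000
0010001001001001010110
0010101001001001010000
0010101001001001010110

0010101001001001010110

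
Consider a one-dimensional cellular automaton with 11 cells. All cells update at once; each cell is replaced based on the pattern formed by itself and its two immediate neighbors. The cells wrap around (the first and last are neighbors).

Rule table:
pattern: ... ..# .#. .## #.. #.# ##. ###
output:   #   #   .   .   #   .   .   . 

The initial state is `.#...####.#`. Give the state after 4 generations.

##...######

..###......
##...######
..###......  (repeats generation 1; period 2)
generation 4: ##...######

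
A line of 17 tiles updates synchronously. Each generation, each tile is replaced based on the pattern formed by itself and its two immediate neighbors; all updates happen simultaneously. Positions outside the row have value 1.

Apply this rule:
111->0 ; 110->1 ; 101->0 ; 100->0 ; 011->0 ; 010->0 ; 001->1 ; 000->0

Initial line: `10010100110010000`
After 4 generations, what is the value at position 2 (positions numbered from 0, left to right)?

10100001010100001
10000010000000010
10000100000000100
10001000000001001
position 2 holds 0

0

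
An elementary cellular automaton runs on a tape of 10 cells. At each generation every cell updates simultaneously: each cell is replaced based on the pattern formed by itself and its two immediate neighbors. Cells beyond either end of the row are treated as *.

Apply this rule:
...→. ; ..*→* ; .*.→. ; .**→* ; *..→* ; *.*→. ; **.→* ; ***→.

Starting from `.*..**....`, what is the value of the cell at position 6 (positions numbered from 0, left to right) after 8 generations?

..*****..*
***...****
..**.**...
****.***.*
...*.*.*.*
*.*......*
*..*....**
***.*..**.
position 6 holds .

.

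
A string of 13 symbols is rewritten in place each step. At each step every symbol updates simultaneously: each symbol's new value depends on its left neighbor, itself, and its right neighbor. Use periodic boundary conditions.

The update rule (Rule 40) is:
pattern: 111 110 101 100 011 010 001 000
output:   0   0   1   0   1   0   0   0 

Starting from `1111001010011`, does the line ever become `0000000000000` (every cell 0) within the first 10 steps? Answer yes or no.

yes

0000000100010
0000000000000
all cells are 0 at step 2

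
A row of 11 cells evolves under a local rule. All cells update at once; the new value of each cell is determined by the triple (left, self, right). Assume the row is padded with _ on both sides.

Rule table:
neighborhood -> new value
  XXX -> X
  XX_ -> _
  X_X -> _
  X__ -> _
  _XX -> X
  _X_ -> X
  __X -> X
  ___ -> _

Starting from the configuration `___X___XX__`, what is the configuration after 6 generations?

X_X________

__XX__XX___
_XX__XX____
XX__XX_____
X__XX______
X_XX_______
X_X________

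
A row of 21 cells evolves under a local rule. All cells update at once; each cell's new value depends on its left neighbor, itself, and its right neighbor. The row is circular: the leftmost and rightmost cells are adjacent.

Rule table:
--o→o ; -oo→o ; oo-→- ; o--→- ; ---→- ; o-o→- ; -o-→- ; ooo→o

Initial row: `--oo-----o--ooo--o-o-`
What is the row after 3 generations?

o-----o--ooo--o-----o

generation 1: -oo-----o--ooo--o----
generation 2: oo-----o--ooo--o-----
generation 3: o-----o--ooo--o-----o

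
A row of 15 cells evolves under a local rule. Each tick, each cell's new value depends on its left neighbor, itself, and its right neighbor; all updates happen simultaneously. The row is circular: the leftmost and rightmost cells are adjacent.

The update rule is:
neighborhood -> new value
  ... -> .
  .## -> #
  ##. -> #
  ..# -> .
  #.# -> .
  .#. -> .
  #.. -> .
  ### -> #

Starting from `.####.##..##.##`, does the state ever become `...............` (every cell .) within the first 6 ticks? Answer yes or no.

no

tick 1: .####.##..##.##  (fixed point — unchanged through tick 6)
tick 6 is .####.##..##.##, still not uniform .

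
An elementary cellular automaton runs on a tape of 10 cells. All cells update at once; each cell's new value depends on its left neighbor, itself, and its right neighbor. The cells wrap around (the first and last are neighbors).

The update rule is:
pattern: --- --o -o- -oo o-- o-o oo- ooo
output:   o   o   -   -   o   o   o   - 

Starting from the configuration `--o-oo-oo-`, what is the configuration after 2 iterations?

-oo-o-oo--

oo-o-oo-oo
-oo-o-oo--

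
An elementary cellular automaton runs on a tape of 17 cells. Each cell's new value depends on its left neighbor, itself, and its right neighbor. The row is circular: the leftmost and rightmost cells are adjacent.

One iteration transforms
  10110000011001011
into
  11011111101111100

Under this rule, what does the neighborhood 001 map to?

1

At position 8 the neighborhood is 001; the next row has 1 there.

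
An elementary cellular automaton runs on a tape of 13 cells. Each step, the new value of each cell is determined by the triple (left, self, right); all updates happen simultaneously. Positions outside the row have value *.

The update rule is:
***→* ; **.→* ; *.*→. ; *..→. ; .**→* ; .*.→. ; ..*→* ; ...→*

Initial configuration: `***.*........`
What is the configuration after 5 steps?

***.*********

***...*******
***.*********
***.*********  (fixed point — unchanged through step 5)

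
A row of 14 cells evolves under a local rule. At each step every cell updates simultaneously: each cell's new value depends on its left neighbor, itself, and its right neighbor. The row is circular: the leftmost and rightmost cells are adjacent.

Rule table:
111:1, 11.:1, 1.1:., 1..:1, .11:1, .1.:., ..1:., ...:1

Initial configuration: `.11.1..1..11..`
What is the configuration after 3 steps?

step 1: .11..1..1.1111
step 2: .111..1...1111
step 3: .1111..11.1111

.1111..11.1111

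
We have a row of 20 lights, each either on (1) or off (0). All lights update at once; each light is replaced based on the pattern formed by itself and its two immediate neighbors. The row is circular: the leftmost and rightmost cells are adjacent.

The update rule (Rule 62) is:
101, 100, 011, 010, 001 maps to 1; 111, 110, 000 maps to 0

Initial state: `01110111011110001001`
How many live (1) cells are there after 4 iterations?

iteration 1: 11001100110001011111
iteration 2: 00111011101011110000
iteration 3: 01100110011110001000
iteration 4: 11011101110001011100
count of 1: 12

12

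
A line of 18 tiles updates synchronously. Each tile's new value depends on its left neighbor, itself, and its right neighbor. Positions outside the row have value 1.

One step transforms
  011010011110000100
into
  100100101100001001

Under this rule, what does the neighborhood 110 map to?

At position 2 the neighborhood is 110; the next row has 0 there.

0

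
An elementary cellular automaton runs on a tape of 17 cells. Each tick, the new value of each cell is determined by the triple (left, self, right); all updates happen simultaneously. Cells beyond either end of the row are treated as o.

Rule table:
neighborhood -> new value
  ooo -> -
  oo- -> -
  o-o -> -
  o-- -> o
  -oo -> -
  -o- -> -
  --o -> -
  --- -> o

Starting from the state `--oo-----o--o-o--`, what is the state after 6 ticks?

o---oooo--o----o-
-oo-----o--ooo---
---oooo--o----oo-
oo-----o--ooo----
--oooo--o----ooo-
o-----o--ooo-----

o-----o--ooo-----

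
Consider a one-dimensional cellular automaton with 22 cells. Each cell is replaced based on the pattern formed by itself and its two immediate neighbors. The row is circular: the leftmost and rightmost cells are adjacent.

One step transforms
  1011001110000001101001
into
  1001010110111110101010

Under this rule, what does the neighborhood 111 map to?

At position 7 the neighborhood is 111; the next row has 1 there.

1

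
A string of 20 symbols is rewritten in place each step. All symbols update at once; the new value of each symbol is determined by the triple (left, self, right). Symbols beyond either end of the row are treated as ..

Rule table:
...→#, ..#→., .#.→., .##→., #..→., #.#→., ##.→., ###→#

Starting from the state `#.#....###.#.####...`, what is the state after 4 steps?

.....###.......####.

....##..#.....##..##
###.......###.......
.#..#####..#..######
.....###.......####.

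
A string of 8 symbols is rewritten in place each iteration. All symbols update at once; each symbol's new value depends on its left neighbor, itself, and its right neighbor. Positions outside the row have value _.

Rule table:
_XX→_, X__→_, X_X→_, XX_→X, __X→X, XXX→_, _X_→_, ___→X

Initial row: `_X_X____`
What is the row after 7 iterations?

XX__X_X_

X____XXX
__XXX__X
XX__X_X_
_X_X____  (repeats iteration 0; period 4)
iteration 7: XX__X_X_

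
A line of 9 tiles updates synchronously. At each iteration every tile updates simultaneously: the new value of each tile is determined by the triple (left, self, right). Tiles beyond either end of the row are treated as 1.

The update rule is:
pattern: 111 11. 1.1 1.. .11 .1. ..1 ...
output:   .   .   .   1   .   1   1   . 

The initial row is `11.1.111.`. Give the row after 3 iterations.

.....1.1.

...1.....
1.111...1
.....1.1.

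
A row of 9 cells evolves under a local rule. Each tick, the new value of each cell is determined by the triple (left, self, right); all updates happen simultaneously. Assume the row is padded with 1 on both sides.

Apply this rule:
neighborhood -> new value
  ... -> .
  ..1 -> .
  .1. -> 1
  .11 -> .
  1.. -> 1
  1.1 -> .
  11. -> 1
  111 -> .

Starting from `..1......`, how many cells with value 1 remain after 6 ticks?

4

1.11.....
1..11....
11..11...
.11..11..
..11..11.
1..11..1.
count of 1: 4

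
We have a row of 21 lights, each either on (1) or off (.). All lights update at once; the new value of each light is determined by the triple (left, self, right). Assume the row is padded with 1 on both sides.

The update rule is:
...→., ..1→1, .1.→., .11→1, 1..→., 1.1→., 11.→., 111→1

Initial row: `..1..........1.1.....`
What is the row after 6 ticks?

.1..........1.......1
...........1.......11
..........1.......111
.........1.......1111
........1.......11111
.......1.......111111

.......1.......111111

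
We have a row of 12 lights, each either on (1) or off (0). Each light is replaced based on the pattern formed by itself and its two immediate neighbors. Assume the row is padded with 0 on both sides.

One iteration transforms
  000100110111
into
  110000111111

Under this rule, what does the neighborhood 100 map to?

0

At position 4 the neighborhood is 100; the next row has 0 there.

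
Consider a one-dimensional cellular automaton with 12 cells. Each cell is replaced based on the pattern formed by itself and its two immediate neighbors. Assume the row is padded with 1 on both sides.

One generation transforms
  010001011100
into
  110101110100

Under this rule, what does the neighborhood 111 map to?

At position 8 the neighborhood is 111; the next row has 0 there.

0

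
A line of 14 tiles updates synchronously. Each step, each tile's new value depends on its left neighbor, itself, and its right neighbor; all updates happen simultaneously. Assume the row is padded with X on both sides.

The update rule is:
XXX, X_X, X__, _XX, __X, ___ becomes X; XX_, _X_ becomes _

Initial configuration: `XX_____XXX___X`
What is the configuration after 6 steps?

X_XXXXXXX_XXXX
_XXXXXXX_XXXXX
XXXXXXX_XXXXXX
XXXXXX_XXXXXXX
XXXXX_XXXXXXXX
XXXX_XXXXXXXXX

XXXX_XXXXXXXXX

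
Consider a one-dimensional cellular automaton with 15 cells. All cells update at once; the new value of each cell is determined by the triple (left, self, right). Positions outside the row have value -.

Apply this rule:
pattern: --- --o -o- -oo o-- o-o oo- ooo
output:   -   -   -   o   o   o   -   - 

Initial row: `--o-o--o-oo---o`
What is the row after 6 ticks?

---o-o--oo-o---
----o-o-o-o-o--
-----o-o-o-o-o-
------o-o-o-o-o
-------o-o-o-o-
--------o-o-o-o

--------o-o-o-o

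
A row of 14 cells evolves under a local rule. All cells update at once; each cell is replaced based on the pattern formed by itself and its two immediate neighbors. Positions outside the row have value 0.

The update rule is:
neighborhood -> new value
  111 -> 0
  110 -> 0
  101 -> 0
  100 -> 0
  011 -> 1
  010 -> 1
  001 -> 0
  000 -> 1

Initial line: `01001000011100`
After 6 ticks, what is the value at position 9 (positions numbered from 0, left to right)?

01001011010001
01001010010101
01001010010101  (fixed point — unchanged through tick 6)
position 9 holds 1

1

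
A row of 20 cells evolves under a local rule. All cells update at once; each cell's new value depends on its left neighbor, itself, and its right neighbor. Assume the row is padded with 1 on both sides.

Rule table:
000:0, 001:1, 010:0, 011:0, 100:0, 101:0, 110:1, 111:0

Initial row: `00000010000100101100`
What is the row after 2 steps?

step 1: 00000100001001000101
step 2: 00001000010010001000

00001000010010001000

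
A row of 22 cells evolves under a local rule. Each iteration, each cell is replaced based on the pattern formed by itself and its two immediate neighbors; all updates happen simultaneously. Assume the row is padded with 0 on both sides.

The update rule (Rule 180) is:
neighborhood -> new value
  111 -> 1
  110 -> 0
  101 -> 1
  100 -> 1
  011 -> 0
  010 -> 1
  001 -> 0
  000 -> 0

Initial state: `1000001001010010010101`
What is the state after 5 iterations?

iteration 1: 1100001101111011011111
iteration 2: 0010000010110100101110
iteration 3: 0011000011001110110101
iteration 4: 0000100000100101001111
iteration 5: 0000110000110111100110

0000110000110111100110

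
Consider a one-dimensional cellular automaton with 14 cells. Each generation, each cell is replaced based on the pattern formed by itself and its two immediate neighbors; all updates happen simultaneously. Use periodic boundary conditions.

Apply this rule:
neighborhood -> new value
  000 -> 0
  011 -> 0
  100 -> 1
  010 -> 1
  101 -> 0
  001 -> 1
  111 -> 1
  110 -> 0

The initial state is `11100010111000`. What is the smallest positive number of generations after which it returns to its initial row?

14

01010110010101
01010001110101
01011010100101
01000010111101
01100110011001
00011001100111
10100110011010
10111001100010
10010110010110
11110001110000
01101010101001
00001010101111
10011010100110
11100010111000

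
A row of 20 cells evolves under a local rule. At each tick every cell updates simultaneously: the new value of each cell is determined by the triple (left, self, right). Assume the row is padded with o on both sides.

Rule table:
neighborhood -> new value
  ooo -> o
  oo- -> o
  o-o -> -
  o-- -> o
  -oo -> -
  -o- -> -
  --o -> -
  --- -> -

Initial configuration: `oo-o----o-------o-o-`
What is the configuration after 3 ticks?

tick 1: oo--o----o----------
tick 2: ooo--o----o---------
tick 3: oooo--o----o--------

oooo--o----o--------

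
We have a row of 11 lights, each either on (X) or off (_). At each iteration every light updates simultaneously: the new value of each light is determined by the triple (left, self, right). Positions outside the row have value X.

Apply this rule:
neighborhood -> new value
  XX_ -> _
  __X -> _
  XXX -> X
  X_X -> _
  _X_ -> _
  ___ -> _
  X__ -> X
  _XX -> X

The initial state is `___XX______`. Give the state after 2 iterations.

_X____X____

X__X_X_____
_X____X____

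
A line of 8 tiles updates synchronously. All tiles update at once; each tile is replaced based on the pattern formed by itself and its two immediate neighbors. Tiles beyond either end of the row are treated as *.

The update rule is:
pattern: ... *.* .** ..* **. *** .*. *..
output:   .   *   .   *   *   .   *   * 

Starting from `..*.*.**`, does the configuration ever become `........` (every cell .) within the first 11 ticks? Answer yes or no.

no

******..
.....***
*...*...
**.***.*
.**..**.
*.***.**
**..**..
.***.***
*..**...
***.**.*
..**.**.
tick 11 is ..**.**., still not uniform .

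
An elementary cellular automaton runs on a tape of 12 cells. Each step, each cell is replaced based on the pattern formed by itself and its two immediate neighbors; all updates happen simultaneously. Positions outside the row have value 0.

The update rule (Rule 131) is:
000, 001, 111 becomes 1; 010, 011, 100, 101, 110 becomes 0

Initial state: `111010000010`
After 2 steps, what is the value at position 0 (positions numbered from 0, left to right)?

1

010000111100
100111011001
position 0 holds 1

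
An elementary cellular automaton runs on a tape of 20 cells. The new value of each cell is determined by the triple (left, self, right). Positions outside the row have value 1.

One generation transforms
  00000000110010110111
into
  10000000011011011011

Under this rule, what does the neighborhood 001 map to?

0

At position 7 the neighborhood is 001; the next row has 0 there.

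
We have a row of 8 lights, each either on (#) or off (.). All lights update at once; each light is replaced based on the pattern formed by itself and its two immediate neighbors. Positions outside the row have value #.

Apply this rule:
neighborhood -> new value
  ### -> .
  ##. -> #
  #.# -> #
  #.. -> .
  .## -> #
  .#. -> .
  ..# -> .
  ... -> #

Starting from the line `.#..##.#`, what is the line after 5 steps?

###.##.#

step 1: #...####
step 2: #.#.#...
step 3: ##.#..#.
step 4: .##....#
step 5: ###.##.#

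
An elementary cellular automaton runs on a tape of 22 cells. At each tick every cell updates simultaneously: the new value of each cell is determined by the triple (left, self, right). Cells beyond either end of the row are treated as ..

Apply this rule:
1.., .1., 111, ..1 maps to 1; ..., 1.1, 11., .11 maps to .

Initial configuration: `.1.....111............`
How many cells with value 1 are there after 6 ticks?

10

tick 1: 111...1.1.1...........
tick 2: .1.1.11.1.11..........
tick 3: 11.1....1...1.........
tick 4: ...11..111.111........
tick 5: ..1..11.1...1.1.......
tick 6: .1111...11.11.11......
count of 1: 10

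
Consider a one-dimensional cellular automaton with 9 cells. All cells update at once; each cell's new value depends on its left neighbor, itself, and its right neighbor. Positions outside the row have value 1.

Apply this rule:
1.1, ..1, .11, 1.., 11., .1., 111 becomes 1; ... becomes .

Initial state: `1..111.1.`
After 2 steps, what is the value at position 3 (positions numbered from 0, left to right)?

1

step 1: 111111111
step 2: 111111111
position 3 holds 1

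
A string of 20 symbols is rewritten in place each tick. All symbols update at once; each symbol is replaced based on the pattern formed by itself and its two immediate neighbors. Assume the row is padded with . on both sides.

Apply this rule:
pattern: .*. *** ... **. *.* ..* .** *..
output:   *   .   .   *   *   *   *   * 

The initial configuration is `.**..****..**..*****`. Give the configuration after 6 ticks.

tick 1: ******..********...*
tick 2: *....****......**.**
tick 3: **..**..**....******
tick 4: ***********..**....*
tick 5: *.........******..**
tick 6: **.......**....*****

**.......**....*****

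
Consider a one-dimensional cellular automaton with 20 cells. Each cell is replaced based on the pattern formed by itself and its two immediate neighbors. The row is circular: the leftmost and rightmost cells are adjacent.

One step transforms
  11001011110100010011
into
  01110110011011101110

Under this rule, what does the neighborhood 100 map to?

At position 2 the neighborhood is 100; the next row has 1 there.

1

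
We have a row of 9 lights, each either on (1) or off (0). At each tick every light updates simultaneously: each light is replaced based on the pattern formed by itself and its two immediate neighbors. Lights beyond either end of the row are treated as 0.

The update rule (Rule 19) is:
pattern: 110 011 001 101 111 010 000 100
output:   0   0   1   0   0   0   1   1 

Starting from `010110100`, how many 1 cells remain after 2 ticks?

6

tick 1: 100000011
tick 2: 011111100
count of 1: 6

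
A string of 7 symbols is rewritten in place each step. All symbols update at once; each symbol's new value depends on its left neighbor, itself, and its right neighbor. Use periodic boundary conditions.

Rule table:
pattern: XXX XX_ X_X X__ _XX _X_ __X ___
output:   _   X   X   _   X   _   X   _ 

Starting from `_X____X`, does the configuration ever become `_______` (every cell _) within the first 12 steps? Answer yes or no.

X____X_
____X_X
___X_X_
__X_X__
_X_X___
X_X____
_X____X  (repeats step 0; period 7)
step 12: _X_X___
step 12 is _X_X___, still not uniform _

no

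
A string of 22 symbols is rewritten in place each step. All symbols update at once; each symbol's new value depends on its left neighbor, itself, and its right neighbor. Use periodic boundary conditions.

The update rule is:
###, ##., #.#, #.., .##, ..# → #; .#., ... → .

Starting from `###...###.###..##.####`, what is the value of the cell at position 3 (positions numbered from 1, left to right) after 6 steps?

#

####.#################
######################
######################  (fixed point — unchanged through step 6)
position 3 holds #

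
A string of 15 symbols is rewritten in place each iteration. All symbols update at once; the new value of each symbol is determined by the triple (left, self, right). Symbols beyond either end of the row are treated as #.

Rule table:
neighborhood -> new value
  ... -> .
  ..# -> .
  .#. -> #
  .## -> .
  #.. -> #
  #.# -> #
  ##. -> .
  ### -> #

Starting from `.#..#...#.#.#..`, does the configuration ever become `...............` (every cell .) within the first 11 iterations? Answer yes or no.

no

iteration 1: ###.##..######.
iteration 2: ##.#..#..####.#
iteration 3: #.###.##..##.#.
iteration 4: .#.#.#..#...###
iteration 5: #######.##...##
iteration 6: ######.#..#...#
iteration 7: #####.###.##...
iteration 8: ####.#.#.#..#..
iteration 9: ###.#######.##.
iteration 10: ##.#.#####.#..#
iteration 11: #.###.###.###..
iteration 11 is #.###.###.###.., still not uniform .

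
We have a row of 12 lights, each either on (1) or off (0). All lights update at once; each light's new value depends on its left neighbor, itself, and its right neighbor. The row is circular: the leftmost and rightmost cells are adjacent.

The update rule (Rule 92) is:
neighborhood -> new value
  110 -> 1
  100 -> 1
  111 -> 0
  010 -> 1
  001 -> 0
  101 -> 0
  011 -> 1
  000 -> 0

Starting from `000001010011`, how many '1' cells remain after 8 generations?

7

100001011011
110001011010
111001011010
101101011010
101101011010  (fixed point — unchanged through generation 8)
count of 1: 7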